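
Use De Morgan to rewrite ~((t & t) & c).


De Morgan: the negation of a conjunction is the disjunction of the negations.
Distribute ~ across &, flipping it to |, and negate each literal.

((~t) | (~t)) | (~c)


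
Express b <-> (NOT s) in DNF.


Step 1: b ↔ (¬s) is true exactly when both agree: (b ∧ (¬s)) ∨ (¬b ∧ ¬(¬s)).
Step 2: Eliminate any double negations (¬¬X = X).

(b AND (NOT s)) OR ((NOT b) AND s)


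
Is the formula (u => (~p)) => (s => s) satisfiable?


Search for a satisfying assignment over {p, s, u}.
Try p=False, s=False, u=False: the formula evaluates to True.
A satisfying assignment exists.

Satisfiable.


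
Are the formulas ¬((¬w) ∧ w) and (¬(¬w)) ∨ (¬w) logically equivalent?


Compare truth tables:
w | φ | ψ
---------
F | T | T
T | T | T
The columns φ and ψ agree on every row.

Yes, they are logically equivalent.


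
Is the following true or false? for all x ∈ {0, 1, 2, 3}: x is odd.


Evaluate the predicate on each element: 0:F, 1:T, 2:F, 3:T.
Counterexample x = 0 fails the predicate.

F


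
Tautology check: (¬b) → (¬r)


Build the truth table over {b, r}:
b | r | φ
---------
F | F | T
T | F | T
F | T | F
T | T | T
Counterexample at row 3: with b=F, r=T, the formula is F.

No, it is not a tautology.


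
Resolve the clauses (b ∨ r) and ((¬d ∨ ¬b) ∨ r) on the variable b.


The clauses contain complementary literals b and ¬b.
Resolution eliminates this pair and disjoins the remaining literals (merging duplicates).

(r ∨ ¬d)


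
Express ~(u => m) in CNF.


Step 1: Rewrite u → m as ¬u ∨ m.
Step 2: Negate: ¬(¬u ∨ m) = u ∧ ¬m (De Morgan + double negation).

u & (~m)


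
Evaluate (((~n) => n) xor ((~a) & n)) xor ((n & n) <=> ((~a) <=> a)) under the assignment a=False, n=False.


Substitute a=False, n=False:
~n = True
(~n) => n = True => False = False
~a = True
(~a) & n = True & False = False
((~n) => n) xor ((~a) & n) = False xor False = False
n & n = False & False = False
~a = True
(~a) <=> a = True <=> False = False
(n & n) <=> ((~a) <=> a) = False <=> False = True
(((~n) => n) xor ((~a) & n)) xor ((n & n) <=> ((~a) <=> a)) = False xor True = True

True


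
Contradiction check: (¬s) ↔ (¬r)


Truth table over {r, s}:
r | s | φ
---------
F | F | T
T | F | F
F | T | F
T | T | T
Satisfying assignment at row 1: r=F, s=F gives T.

No, it is not a contradiction.


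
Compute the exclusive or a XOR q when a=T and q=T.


Exclusive or is true when exactly one operand is true.
Substitute: a=T, q=T.
T XOR T evaluates to F.

F


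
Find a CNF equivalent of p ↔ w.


Step 1: Rewrite p ↔ w as (p → w) ∧ (w → p).
Step 2: Rewrite each implication as a disjunction.

((¬p) ∨ w) ∧ ((¬w) ∨ p)


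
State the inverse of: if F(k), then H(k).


The inverse of (P → Q) is (¬P → ¬Q). It is equivalent to the converse, not to the original.
Here P = 'F(k)' and Q = 'H(k)'.

If not (F(k)), then not (H(k)).


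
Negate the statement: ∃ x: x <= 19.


¬(∀ x: φ) = ∃ x: ¬φ, and ¬(∃ x: φ) = ∀ x: ¬φ.
Apply to the existential statement.

∀ x: ¬(x <= 19)


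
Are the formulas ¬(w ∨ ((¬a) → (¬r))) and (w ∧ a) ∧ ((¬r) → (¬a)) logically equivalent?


Compare truth tables:
a | r | w | φ | ψ
-----------------
F | F | F | F | F
T | F | F | F | F
F | T | F | T | F
T | T | F | F | F
F | F | T | F | F
T | F | T | F | F
F | T | T | F | F
T | T | T | F | T
They differ at row 3 (a=F, r=T, w=F): φ=T but ψ=F.

No, they are not logically equivalent.


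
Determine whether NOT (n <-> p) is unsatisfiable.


Truth table over {n, p}:
n | p | φ
---------
F | F | F
T | F | T
F | T | T
T | T | F
Satisfying assignment at row 2: n=T, p=F gives T.

No, it is not a contradiction.


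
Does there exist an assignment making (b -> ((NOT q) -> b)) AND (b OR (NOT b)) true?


Search for a satisfying assignment over {b, q}.
Try b=F, q=F: the formula evaluates to T.
A satisfying assignment exists.

Satisfiable.


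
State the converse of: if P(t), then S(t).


The converse of (P → Q) is (Q → P). It is not in general equivalent to the original.
Here P = 'P(t)' and Q = 'S(t)'.

If S(t), then P(t).


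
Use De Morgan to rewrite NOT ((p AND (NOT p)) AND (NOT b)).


De Morgan: the negation of a conjunction is the disjunction of the negations.
Distribute NOT across AND, flipping it to OR, and negate each literal.

((NOT p) OR p) OR b


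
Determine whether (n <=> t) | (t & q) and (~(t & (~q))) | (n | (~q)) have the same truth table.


Compare truth tables:
n | q | t | φ | ψ
-----------------
False | False | False | True | True
True | False | False | False | True
False | True | False | True | True
True | True | False | False | True
False | False | True | False | True
True | False | True | True | True
False | True | True | True | True
True | True | True | True | True
They differ at row 2 (n=True, q=False, t=False): φ=False but ψ=True.

No, they are not logically equivalent.


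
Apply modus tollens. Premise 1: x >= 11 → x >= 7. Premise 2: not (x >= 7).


Modus tollens: from (P → Q) and ¬Q, infer ¬P.
Q = 'x >= 7' is denied; since P → Q, P must also fail.

Not (x >= 11).


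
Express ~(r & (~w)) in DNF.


Step 1: Apply De Morgan: ¬(r ∧ (¬w)) = ¬r ∨ ¬(¬w).
Step 2: Eliminate any double negations (¬¬X = X).

(~r) | w


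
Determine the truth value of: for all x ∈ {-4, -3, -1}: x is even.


Evaluate the predicate on each element: -4:T, -3:F, -1:F.
Counterexample x = -3 fails the predicate.

F


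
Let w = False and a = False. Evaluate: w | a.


Disjunction is false only when both operands are false.
Substitute: w=False, a=False.
False | False evaluates to False.

False


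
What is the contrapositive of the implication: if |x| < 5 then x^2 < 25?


The contrapositive of (P → Q) is (¬Q → ¬P); it is logically equivalent to the original.
Here P = '|x| < 5' and Q = 'x^2 < 25'.

If not (x^2 < 25), then not (|x| < 5).


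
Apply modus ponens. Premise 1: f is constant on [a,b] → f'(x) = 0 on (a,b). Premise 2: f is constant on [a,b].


Modus ponens: from (P → Q) and P, infer Q.
P = 'f is constant on [a,b]' is asserted, and P → Q holds, so Q follows.

f'(x) = 0 on (a,b).


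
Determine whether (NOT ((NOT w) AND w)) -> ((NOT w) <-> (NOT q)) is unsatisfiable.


Truth table over {q, w}:
q | w | φ
---------
F | F | T
T | F | F
F | T | F
T | T | T
Satisfying assignment at row 1: q=F, w=F gives T.

No, it is not a contradiction.


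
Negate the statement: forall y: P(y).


¬(forall x: φ) = exists x: ¬φ, and ¬(exists x: φ) = forall x: ¬φ.
Apply to the universal statement.

exists y: ~(P(y))


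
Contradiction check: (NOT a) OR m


Truth table over {a, m}:
a | m | φ
---------
F | F | T
T | F | F
F | T | T
T | T | T
Satisfying assignment at row 1: a=F, m=F gives T.

No, it is not a contradiction.


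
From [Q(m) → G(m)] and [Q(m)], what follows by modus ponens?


Modus ponens: from (P → Q) and P, infer Q.
P = 'Q(m)' is asserted, and P → Q holds, so Q follows.

G(m).


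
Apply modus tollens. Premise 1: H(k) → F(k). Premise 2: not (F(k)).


Modus tollens: from (P → Q) and ¬Q, infer ¬P.
Q = 'F(k)' is denied; since P → Q, P must also fail.

Not (H(k)).


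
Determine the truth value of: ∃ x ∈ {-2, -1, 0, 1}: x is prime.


Evaluate the predicate on each element: -2:F, -1:F, 0:F, 1:F.
No element satisfies the predicate.

F


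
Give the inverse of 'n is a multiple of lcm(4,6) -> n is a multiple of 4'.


The inverse of (P → Q) is (¬P → ¬Q). It is equivalent to the converse, not to the original.
Here P = 'n is a multiple of lcm(4,6)' and Q = 'n is a multiple of 4'.

If not (n is a multiple of lcm(4,6)), then not (n is a multiple of 4).


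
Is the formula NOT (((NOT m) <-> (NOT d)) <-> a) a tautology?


Build the truth table over {a, d, m}:
a | d | m | φ
-------------
F | F | F | T
T | F | F | F
F | T | F | F
T | T | F | T
F | F | T | F
T | F | T | T
F | T | T | T
T | T | T | F
Counterexample at row 2: with a=T, d=F, m=F, the formula is F.

No, it is not a tautology.


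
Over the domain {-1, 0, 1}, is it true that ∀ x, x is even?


Evaluate the predicate on each element: -1:F, 0:T, 1:F.
Counterexample x = -1 fails the predicate.

F


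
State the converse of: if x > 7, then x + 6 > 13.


The converse of (P → Q) is (Q → P). It is not in general equivalent to the original.
Here P = 'x > 7' and Q = 'x + 6 > 13'.

If x + 6 > 13, then x > 7.


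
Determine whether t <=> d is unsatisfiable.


Truth table over {d, t}:
d | t | φ
---------
False | False | True
True | False | False
False | True | False
True | True | True
Satisfying assignment at row 1: d=False, t=False gives True.

No, it is not a contradiction.


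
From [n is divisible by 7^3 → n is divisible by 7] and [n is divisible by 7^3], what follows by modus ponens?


Modus ponens: from (P → Q) and P, infer Q.
P = 'n is divisible by 7^3' is asserted, and P → Q holds, so Q follows.

n is divisible by 7.


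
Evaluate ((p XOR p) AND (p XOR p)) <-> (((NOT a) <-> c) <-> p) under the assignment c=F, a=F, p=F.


Substitute c=F, a=F, p=F:
p XOR p = F XOR F = F
p XOR p = F XOR F = F
(p XOR p) AND (p XOR p) = F AND F = F
NOT a = T
(NOT a) <-> c = T <-> F = F
((NOT a) <-> c) <-> p = F <-> F = T
((p XOR p) AND (p XOR p)) <-> (((NOT a) <-> c) <-> p) = F <-> T = F

F


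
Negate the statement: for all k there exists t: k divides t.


Negation flips each quantifier (∀↔∃) and negates the inner predicate.
¬(for all k there exists t: φ) = there exists k for all t: ¬φ.

there exists k for all t: NOT(k divides t)


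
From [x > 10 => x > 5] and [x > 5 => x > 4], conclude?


Hypothetical syllogism: from (P → Q) and (Q → R), infer (P → R).
Chain the two implications through the shared middle term 'x > 5'.

x > 10 => x > 4


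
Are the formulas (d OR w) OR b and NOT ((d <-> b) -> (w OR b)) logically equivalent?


Compare truth tables:
b | d | w | φ | ψ
-----------------
F | F | F | F | T
T | F | F | T | F
F | T | F | T | F
T | T | F | T | F
F | F | T | T | F
T | F | T | T | F
F | T | T | T | F
T | T | T | T | F
They differ at row 1 (b=F, d=F, w=F): φ=F but ψ=T.

No, they are not logically equivalent.


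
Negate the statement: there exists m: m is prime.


¬(for all x: φ) = there exists x: ¬φ, and ¬(there exists x: φ) = for all x: ¬φ.
Apply to the existential statement.

for all m: NOT(m is prime)


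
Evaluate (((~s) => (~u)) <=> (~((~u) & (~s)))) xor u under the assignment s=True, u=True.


Substitute s=True, u=True:
~s = False
~u = False
(~s) => (~u) = False => False = True
~u = False
~s = False
(~u) & (~s) = False & False = False
~((~u) & (~s)) = True
((~s) => (~u)) <=> (~((~u) & (~s))) = True <=> True = True
(((~s) => (~u)) <=> (~((~u) & (~s)))) xor u = True xor True = False

False


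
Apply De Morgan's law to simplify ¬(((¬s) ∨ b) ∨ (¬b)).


De Morgan: the negation of a disjunction is the conjunction of the negations.
Distribute ¬ across ∨, flipping it to ∧, and negate each literal.

(s ∧ (¬b)) ∧ b


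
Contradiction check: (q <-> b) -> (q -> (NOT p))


Truth table over {b, p, q}:
b | p | q | φ
-------------
F | F | F | T
T | F | F | T
F | T | F | T
T | T | F | T
F | F | T | T
T | F | T | T
F | T | T | T
T | T | T | F
Satisfying assignment at row 1: b=F, p=F, q=F gives T.

No, it is not a contradiction.


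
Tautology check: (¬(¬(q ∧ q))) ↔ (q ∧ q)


Build the truth table over {q}:
q | φ
-----
F | T
T | T
Every row evaluates to true.

Yes, it is a tautology.


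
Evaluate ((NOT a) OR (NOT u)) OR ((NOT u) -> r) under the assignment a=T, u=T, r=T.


Substitute a=T, u=T, r=T:
NOT a = F
NOT u = F
(NOT a) OR (NOT u) = F OR F = F
NOT u = F
(NOT u) -> r = F -> T = T
((NOT a) OR (NOT u)) OR ((NOT u) -> r) = F OR T = T

T


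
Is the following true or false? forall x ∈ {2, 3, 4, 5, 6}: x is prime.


Evaluate the predicate on each element: 2:True, 3:True, 4:False, 5:True, 6:False.
Counterexample x = 4 fails the predicate.

False


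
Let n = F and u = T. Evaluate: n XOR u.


Exclusive or is true when exactly one operand is true.
Substitute: n=F, u=T.
F XOR T evaluates to T.

T


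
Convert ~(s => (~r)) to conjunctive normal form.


Step 1: Rewrite s → (¬r) as ¬s ∨ (¬r).
Step 2: Negate: ¬(¬s ∨ (¬r)) = s ∧ ¬(¬r) (De Morgan + double negation).
Step 3: Eliminate any double negations (¬¬X = X).

s & r


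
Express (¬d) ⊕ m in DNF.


Step 1: (¬d) ⊕ m is true exactly when they disagree: ((¬d) ∧ ¬m) ∨ (¬(¬d) ∧ m).
Step 2: Eliminate any double negations (¬¬X = X).

((¬d) ∧ (¬m)) ∨ (d ∧ m)


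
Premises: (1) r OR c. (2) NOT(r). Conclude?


Disjunctive syllogism: from (P ∨ Q) and ¬P, infer Q.
One disjunct, 'r', is ruled out; the other must hold.

c


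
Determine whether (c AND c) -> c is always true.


Build the truth table over {c}:
c | φ
-----
F | T
T | T
Every row evaluates to true.

Yes, it is a tautology.


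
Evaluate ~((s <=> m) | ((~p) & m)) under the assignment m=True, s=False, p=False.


Substitute m=True, s=False, p=False:
s <=> m = False <=> True = False
~p = True
(~p) & m = True & True = True
(s <=> m) | ((~p) & m) = False | True = True
~((s <=> m) | ((~p) & m)) = False

False


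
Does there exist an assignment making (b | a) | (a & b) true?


Search for a satisfying assignment over {a, b}.
Try a=True, b=False: the formula evaluates to True.
A satisfying assignment exists.

Satisfiable.


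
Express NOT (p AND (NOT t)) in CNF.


Step 1: Apply De Morgan: ¬(p ∧ (¬t)) = ¬p ∨ ¬(¬t).
Step 2: Eliminate any double negations (¬¬X = X).

(NOT p) OR t


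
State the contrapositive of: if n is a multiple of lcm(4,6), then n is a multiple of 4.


The contrapositive of (P → Q) is (¬Q → ¬P); it is logically equivalent to the original.
Here P = 'n is a multiple of lcm(4,6)' and Q = 'n is a multiple of 4'.

If not (n is a multiple of 4), then not (n is a multiple of lcm(4,6)).


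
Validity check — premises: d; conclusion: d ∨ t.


This matches the form of disjunction introduction: the conclusion follows in every model of the premises.

Valid.


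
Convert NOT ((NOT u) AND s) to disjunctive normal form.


Step 1: Apply De Morgan: ¬((¬u) ∧ s) = ¬(¬u) ∨ ¬s.
Step 2: Eliminate any double negations (¬¬X = X).

u OR (NOT s)


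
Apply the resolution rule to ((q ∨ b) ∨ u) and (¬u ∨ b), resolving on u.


The clauses contain complementary literals u and ¬u.
Resolution eliminates this pair and disjoins the remaining literals (merging duplicates).

(q ∨ b)


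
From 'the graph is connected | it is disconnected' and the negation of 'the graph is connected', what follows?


Disjunctive syllogism: from (P ∨ Q) and ¬P, infer Q.
One disjunct, 'the graph is connected', is ruled out; the other must hold.

it is disconnected


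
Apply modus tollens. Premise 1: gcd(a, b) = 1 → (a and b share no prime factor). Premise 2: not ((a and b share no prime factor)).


Modus tollens: from (P → Q) and ¬Q, infer ¬P.
Q = '(a and b share no prime factor)' is denied; since P → Q, P must also fail.

Not (gcd(a, b) = 1).


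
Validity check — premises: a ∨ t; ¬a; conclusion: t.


This matches the form of disjunctive syllogism: the conclusion follows in every model of the premises.

Valid.


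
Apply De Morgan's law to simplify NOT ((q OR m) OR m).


De Morgan: the negation of a disjunction is the conjunction of the negations.
Distribute NOT across OR, flipping it to AND, and negate each literal.

((NOT q) AND (NOT m)) AND (NOT m)


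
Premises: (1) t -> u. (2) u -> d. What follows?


Hypothetical syllogism: from (P → Q) and (Q → R), infer (P → R).
Chain the two implications through the shared middle term 'u'.

t -> d


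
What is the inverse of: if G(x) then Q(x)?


The inverse of (P → Q) is (¬P → ¬Q). It is equivalent to the converse, not to the original.
Here P = 'G(x)' and Q = 'Q(x)'.

If not (G(x)), then not (Q(x)).


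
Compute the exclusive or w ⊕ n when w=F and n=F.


Exclusive or is true when exactly one operand is true.
Substitute: w=F, n=F.
F ⊕ F evaluates to F.

F


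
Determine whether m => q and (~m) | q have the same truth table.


Compare truth tables:
m | q | φ | ψ
-------------
False | False | True | True
True | False | False | False
False | True | True | True
True | True | True | True
The columns φ and ψ agree on every row.

Yes, they are logically equivalent.


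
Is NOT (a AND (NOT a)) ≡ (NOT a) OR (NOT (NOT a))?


Compare truth tables:
a | φ | ψ
---------
F | T | T
T | T | T
The columns φ and ψ agree on every row.

Yes, they are logically equivalent.


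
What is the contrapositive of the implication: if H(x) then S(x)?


The contrapositive of (P → Q) is (¬Q → ¬P); it is logically equivalent to the original.
Here P = 'H(x)' and Q = 'S(x)'.

If not (S(x)), then not (H(x)).


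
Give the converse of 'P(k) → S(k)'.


The converse of (P → Q) is (Q → P). It is not in general equivalent to the original.
Here P = 'P(k)' and Q = 'S(k)'.

If S(k), then P(k).


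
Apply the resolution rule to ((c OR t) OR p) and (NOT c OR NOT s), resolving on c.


The clauses contain complementary literals c and NOTc.
Resolution eliminates this pair and disjoins the remaining literals (merging duplicates).

((t OR p) OR NOT s)


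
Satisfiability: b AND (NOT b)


Check all 2 assignments over {b}:
b | φ
-----
F | F
T | F
No assignment makes the formula true.

Unsatisfiable.


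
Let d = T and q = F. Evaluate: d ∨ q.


Disjunction is false only when both operands are false.
Substitute: d=T, q=F.
T ∨ F evaluates to T.

T


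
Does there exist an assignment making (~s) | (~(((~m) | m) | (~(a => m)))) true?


Search for a satisfying assignment over {a, m, s}.
Try a=False, m=False, s=False: the formula evaluates to True.
A satisfying assignment exists.

Satisfiable.


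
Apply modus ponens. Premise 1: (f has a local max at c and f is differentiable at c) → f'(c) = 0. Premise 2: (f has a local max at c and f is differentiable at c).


Modus ponens: from (P → Q) and P, infer Q.
P = '(f has a local max at c and f is differentiable at c)' is asserted, and P → Q holds, so Q follows.

f'(c) = 0.


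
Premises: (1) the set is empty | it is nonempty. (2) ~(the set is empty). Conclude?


Disjunctive syllogism: from (P ∨ Q) and ¬P, infer Q.
One disjunct, 'the set is empty', is ruled out; the other must hold.

it is nonempty


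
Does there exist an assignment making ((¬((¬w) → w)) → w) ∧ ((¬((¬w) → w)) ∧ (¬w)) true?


Check all 2 assignments over {w}:
w | φ
-----
F | F
T | F
No assignment makes the formula true.

Unsatisfiable.


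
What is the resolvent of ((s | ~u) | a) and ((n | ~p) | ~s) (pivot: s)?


The clauses contain complementary literals s and ~s.
Resolution eliminates this pair and disjoins the remaining literals (merging duplicates).

(((~u | a) | ~p) | n)


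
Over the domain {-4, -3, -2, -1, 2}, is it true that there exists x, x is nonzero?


Evaluate the predicate on each element: -4:T, -3:T, -2:T, -1:T, 2:T.
Witness x = -4 satisfies the predicate.

T


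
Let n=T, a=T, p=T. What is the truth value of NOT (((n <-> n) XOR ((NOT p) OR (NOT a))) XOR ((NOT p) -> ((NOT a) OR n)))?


Substitute n=T, a=T, p=T:
… (earlier sub-steps elided)
NOT p = F
NOT a = F
(NOT p) OR (NOT a) = F OR F = F
(n <-> n) XOR ((NOT p) OR (NOT a)) = T XOR F = T
NOT p = F
NOT a = F
(NOT a) OR n = F OR T = T
(NOT p) -> ((NOT a) OR n) = F -> T = T
((n <-> n) XOR ((NOT p) OR (NOT a))) XOR ((NOT p) -> ((NOT a) OR n)) = T XOR T = F
NOT (((n <-> n) XOR ((NOT p) OR (NOT a))) XOR ((NOT p) -> ((NOT a) OR n))) = T

T


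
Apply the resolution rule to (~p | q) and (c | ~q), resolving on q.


The clauses contain complementary literals q and ~q.
Resolution eliminates this pair and disjoins the remaining literals (merging duplicates).

(~p | c)


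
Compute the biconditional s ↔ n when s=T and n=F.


Biconditional is true when both operands have the same truth value.
Substitute: s=T, n=F.
T ↔ F evaluates to F.

F


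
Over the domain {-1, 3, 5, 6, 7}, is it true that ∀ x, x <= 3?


Evaluate the predicate on each element: -1:T, 3:T, 5:F, 6:F, 7:F.
Counterexample x = 5 fails the predicate.

F


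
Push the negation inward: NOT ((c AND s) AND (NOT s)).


De Morgan: the negation of a conjunction is the disjunction of the negations.
Distribute NOT across AND, flipping it to OR, and negate each literal.

((NOT c) OR (NOT s)) OR s


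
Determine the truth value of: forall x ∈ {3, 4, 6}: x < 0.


Evaluate the predicate on each element: 3:False, 4:False, 6:False.
Counterexample x = 3 fails the predicate.

False


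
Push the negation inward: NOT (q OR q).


De Morgan: the negation of a disjunction is the conjunction of the negations.
Distribute NOT across OR, flipping it to AND, and negate each literal.

(NOT q) AND (NOT q)


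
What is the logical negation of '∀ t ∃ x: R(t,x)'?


Negation flips each quantifier (∀↔∃) and negates the inner predicate.
¬(∀ t ∃ x: φ) = ∃ t ∀ x: ¬φ.

∃ t ∀ x: ¬(R(t,x))


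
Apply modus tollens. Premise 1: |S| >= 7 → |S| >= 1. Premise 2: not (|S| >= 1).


Modus tollens: from (P → Q) and ¬Q, infer ¬P.
Q = '|S| >= 1' is denied; since P → Q, P must also fail.

Not (|S| >= 7).


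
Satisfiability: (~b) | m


Search for a satisfying assignment over {b, m}.
Try b=False, m=False: the formula evaluates to True.
A satisfying assignment exists.

Satisfiable.


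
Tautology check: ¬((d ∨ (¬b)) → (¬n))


Build the truth table over {b, d, n}:
b | d | n | φ
-------------
F | F | F | F
T | F | F | F
F | T | F | F
T | T | F | F
F | F | T | T
T | F | T | F
F | T | T | T
T | T | T | T
Counterexample at row 1: with b=F, d=F, n=F, the formula is F.

No, it is not a tautology.


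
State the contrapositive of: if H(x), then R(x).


The contrapositive of (P → Q) is (¬Q → ¬P); it is logically equivalent to the original.
Here P = 'H(x)' and Q = 'R(x)'.

If not (R(x)), then not (H(x)).


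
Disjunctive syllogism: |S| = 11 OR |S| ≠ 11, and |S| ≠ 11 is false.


Disjunctive syllogism: from (P ∨ Q) and ¬P, infer Q.
One disjunct, '|S| ≠ 11', is ruled out; the other must hold.

|S| = 11


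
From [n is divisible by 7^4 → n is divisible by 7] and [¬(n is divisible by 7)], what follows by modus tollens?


Modus tollens: from (P → Q) and ¬Q, infer ¬P.
Q = 'n is divisible by 7' is denied; since P → Q, P must also fail.

Not (n is divisible by 7^4).


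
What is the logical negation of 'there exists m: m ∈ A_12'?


¬(for all x: φ) = there exists x: ¬φ, and ¬(there exists x: φ) = for all x: ¬φ.
Apply to the existential statement.

for all m: NOT(m ∈ A_12)


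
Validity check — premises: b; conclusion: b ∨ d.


This matches the form of disjunction introduction: the conclusion follows in every model of the premises.

Valid.


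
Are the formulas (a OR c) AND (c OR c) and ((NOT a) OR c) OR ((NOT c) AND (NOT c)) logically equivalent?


Compare truth tables:
a | c | φ | ψ
-------------
F | F | F | T
T | F | F | T
F | T | T | T
T | T | T | T
They differ at row 1 (a=F, c=F): φ=F but ψ=T.

No, they are not logically equivalent.


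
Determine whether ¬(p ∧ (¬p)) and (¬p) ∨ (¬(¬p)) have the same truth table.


Compare truth tables:
p | φ | ψ
---------
F | T | T
T | T | T
The columns φ and ψ agree on every row.

Yes, they are logically equivalent.


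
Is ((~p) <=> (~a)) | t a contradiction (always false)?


Truth table over {a, p, t}:
a | p | t | φ
-------------
False | False | False | True
True | False | False | False
False | True | False | False
True | True | False | True
False | False | True | True
True | False | True | True
False | True | True | True
True | True | True | True
Satisfying assignment at row 1: a=False, p=False, t=False gives True.

No, it is not a contradiction.


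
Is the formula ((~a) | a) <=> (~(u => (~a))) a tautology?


Build the truth table over {a, u}:
a | u | φ
---------
False | False | False
True | False | False
False | True | False
True | True | True
Counterexample at row 1: with a=False, u=False, the formula is False.

No, it is not a tautology.


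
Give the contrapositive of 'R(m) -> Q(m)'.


The contrapositive of (P → Q) is (¬Q → ¬P); it is logically equivalent to the original.
Here P = 'R(m)' and Q = 'Q(m)'.

If not (Q(m)), then not (R(m)).


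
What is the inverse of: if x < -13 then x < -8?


The inverse of (P → Q) is (¬P → ¬Q). It is equivalent to the converse, not to the original.
Here P = 'x < -13' and Q = 'x < -8'.

If not (x < -13), then not (x < -8).


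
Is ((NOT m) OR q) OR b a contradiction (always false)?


Truth table over {b, m, q}:
b | m | q | φ
-------------
F | F | F | T
T | F | F | T
F | T | F | F
T | T | F | T
F | F | T | T
T | F | T | T
F | T | T | T
T | T | T | T
Satisfying assignment at row 1: b=F, m=F, q=F gives T.

No, it is not a contradiction.


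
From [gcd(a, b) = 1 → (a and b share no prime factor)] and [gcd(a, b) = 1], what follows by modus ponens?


Modus ponens: from (P → Q) and P, infer Q.
P = 'gcd(a, b) = 1' is asserted, and P → Q holds, so Q follows.

(a and b share no prime factor).


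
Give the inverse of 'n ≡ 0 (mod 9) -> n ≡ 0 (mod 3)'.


The inverse of (P → Q) is (¬P → ¬Q). It is equivalent to the converse, not to the original.
Here P = 'n ≡ 0 (mod 9)' and Q = 'n ≡ 0 (mod 3)'.

If not (n ≡ 0 (mod 9)), then not (n ≡ 0 (mod 3)).


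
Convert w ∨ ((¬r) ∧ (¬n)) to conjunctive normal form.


Step 1: Distribute ∨ over ∧: w ∨ ((¬r) ∧ (¬n)) = (w ∨ (¬r)) ∧ (w ∨ (¬n)).

(w ∨ (¬r)) ∧ (w ∨ (¬n))


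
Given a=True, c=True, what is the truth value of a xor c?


Exclusive or is true when exactly one operand is true.
Substitute: a=True, c=True.
True xor True evaluates to False.

False


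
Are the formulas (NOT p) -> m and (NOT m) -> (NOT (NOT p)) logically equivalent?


Compare truth tables:
m | p | φ | ψ
-------------
F | F | F | F
T | F | T | T
F | T | T | T
T | T | T | T
The columns φ and ψ agree on every row.

Yes, they are logically equivalent.


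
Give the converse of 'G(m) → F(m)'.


The converse of (P → Q) is (Q → P). It is not in general equivalent to the original.
Here P = 'G(m)' and Q = 'F(m)'.

If F(m), then G(m).


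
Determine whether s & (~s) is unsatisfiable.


Truth table over {s}:
s | φ
-----
False | False
True | False
Every row is false.

Yes, it is a contradiction.


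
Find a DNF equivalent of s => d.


Step 1: Rewrite s → d as ¬s ∨ d.

(~s) | d


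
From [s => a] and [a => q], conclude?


Hypothetical syllogism: from (P → Q) and (Q → R), infer (P → R).
Chain the two implications through the shared middle term 'a'.

s => q


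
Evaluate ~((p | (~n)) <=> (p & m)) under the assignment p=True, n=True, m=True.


Substitute p=True, n=True, m=True:
~n = False
p | (~n) = True | False = True
p & m = True & True = True
(p | (~n)) <=> (p & m) = True <=> True = True
~((p | (~n)) <=> (p & m)) = False

False


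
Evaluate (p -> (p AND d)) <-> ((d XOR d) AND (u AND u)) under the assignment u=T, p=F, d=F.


Substitute u=T, p=F, d=F:
p AND d = F AND F = F
p -> (p AND d) = F -> F = T
d XOR d = F XOR F = F
u AND u = T AND T = T
(d XOR d) AND (u AND u) = F AND T = F
(p -> (p AND d)) <-> ((d XOR d) AND (u AND u)) = T <-> F = F

F


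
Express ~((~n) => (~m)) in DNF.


Step 1: Rewrite implication then negate: ¬(¬(¬n) ∨ (¬m)) = (¬n) ∧ ¬(¬m).
Step 2: Eliminate any double negations (¬¬X = X).

(~n) & m


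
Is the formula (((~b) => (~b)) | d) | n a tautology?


Build the truth table over {b, d, n}:
b | d | n | φ
-------------
False | False | False | True
True | False | False | True
False | True | False | True
True | True | False | True
False | False | True | True
True | False | True | True
False | True | True | True
True | True | True | True
Every row evaluates to true.

Yes, it is a tautology.


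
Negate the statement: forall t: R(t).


¬(forall x: φ) = exists x: ¬φ, and ¬(exists x: φ) = forall x: ¬φ.
Apply to the universal statement.

exists t: ~(R(t))


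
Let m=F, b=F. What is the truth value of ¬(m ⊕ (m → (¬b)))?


Substitute m=F, b=F:
¬b = T
m → (¬b) = F → T = T
m ⊕ (m → (¬b)) = F ⊕ T = T
¬(m ⊕ (m → (¬b))) = F

F


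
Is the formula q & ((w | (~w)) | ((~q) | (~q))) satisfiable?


Search for a satisfying assignment over {q, w}.
Try q=True, w=False: the formula evaluates to True.
A satisfying assignment exists.

Satisfiable.


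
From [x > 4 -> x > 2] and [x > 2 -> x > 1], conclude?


Hypothetical syllogism: from (P → Q) and (Q → R), infer (P → R).
Chain the two implications through the shared middle term 'x > 2'.

x > 4 -> x > 1


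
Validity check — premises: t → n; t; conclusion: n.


This matches the form of modus ponens: the conclusion follows in every model of the premises.

Valid.


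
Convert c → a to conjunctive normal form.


Step 1: Rewrite c → a as ¬c ∨ a.

(¬c) ∨ a


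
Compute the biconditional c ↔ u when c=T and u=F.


Biconditional is true when both operands have the same truth value.
Substitute: c=T, u=F.
T ↔ F evaluates to F.

F


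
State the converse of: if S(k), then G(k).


The converse of (P → Q) is (Q → P). It is not in general equivalent to the original.
Here P = 'S(k)' and Q = 'G(k)'.

If G(k), then S(k).


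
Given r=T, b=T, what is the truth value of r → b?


Implication is false only when antecedent is true and consequent is false.
Substitute: r=T, b=T.
T → T evaluates to T.

T


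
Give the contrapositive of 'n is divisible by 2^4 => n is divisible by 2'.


The contrapositive of (P → Q) is (¬Q → ¬P); it is logically equivalent to the original.
Here P = 'n is divisible by 2^4' and Q = 'n is divisible by 2'.

If not (n is divisible by 2), then not (n is divisible by 2^4).


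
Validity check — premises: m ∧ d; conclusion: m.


This matches the form of conjunction elimination: the conclusion follows in every model of the premises.

Valid.


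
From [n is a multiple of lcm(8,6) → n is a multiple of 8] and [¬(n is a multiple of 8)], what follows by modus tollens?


Modus tollens: from (P → Q) and ¬Q, infer ¬P.
Q = 'n is a multiple of 8' is denied; since P → Q, P must also fail.

Not (n is a multiple of lcm(8,6)).


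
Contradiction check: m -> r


Truth table over {m, r}:
m | r | φ
---------
F | F | T
T | F | F
F | T | T
T | T | T
Satisfying assignment at row 1: m=F, r=F gives T.

No, it is not a contradiction.


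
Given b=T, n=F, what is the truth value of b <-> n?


Biconditional is true when both operands have the same truth value.
Substitute: b=T, n=F.
T <-> F evaluates to F.

F


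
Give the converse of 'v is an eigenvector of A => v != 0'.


The converse of (P → Q) is (Q → P). It is not in general equivalent to the original.
Here P = 'v is an eigenvector of A' and Q = 'v != 0'.

If v != 0, then v is an eigenvector of A.


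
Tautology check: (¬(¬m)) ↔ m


Build the truth table over {m}:
m | φ
-----
F | T
T | T
Every row evaluates to true.

Yes, it is a tautology.


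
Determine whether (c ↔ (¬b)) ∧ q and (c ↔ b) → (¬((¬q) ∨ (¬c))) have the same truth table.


Compare truth tables:
b | c | q | φ | ψ
-----------------
F | F | F | F | F
T | F | F | F | T
F | T | F | F | T
T | T | F | F | F
F | F | T | F | F
T | F | T | T | T
F | T | T | T | T
T | T | T | F | T
They differ at row 2 (b=T, c=F, q=F): φ=F but ψ=T.

No, they are not logically equivalent.


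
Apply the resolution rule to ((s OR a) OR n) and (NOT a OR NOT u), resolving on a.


The clauses contain complementary literals a and NOTa.
Resolution eliminates this pair and disjoins the remaining literals (merging duplicates).

((s OR n) OR NOT u)


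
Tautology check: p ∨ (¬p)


Build the truth table over {p}:
p | φ
-----
F | T
T | T
Every row evaluates to true.

Yes, it is a tautology.


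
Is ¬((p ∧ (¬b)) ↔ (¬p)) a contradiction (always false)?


Truth table over {b, p}:
b | p | φ
---------
F | F | T
T | F | T
F | T | T
T | T | F
Satisfying assignment at row 1: b=F, p=F gives T.

No, it is not a contradiction.


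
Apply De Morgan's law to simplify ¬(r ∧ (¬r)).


De Morgan: the negation of a conjunction is the disjunction of the negations.
Distribute ¬ across ∧, flipping it to ∨, and negate each literal.

(¬r) ∨ r


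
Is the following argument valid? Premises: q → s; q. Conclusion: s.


This matches the form of modus ponens: the conclusion follows in every model of the premises.

Valid.


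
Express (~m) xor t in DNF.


Step 1: (¬m) ⊕ t is true exactly when they disagree: ((¬m) ∧ ¬t) ∨ (¬(¬m) ∧ t).
Step 2: Eliminate any double negations (¬¬X = X).

((~m) & (~t)) | (m & t)


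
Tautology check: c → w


Build the truth table over {c, w}:
c | w | φ
---------
F | F | T
T | F | F
F | T | T
T | T | T
Counterexample at row 2: with c=T, w=F, the formula is F.

No, it is not a tautology.


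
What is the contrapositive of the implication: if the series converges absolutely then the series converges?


The contrapositive of (P → Q) is (¬Q → ¬P); it is logically equivalent to the original.
Here P = 'the series converges absolutely' and Q = 'the series converges'.

If not (the series converges), then not (the series converges absolutely).


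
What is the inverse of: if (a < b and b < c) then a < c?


The inverse of (P → Q) is (¬P → ¬Q). It is equivalent to the converse, not to the original.
Here P = '(a < b and b < c)' and Q = 'a < c'.

If not ((a < b and b < c)), then not (a < c).


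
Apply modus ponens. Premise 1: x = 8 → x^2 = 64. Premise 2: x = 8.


Modus ponens: from (P → Q) and P, infer Q.
P = 'x = 8' is asserted, and P → Q holds, so Q follows.

x^2 = 64.


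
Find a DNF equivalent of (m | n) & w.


Step 1: Distribute ∧ over ∨: (m ∨ n) ∧ w = (m ∧ w) ∨ (n ∧ w).

(m & w) | (n & w)


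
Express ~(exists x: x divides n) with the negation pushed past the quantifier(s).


¬(forall x: φ) = exists x: ¬φ, and ¬(exists x: φ) = forall x: ¬φ.
Apply to the existential statement.

forall x: ~(x divides n)


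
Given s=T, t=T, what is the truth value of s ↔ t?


Biconditional is true when both operands have the same truth value.
Substitute: s=T, t=T.
T ↔ T evaluates to T.

T


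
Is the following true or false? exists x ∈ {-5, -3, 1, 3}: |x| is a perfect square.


Evaluate the predicate on each element: -5:False, -3:False, 1:True, 3:False.
Witness x = 1 satisfies the predicate.

True


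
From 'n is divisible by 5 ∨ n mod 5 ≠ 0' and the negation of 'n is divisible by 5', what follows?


Disjunctive syllogism: from (P ∨ Q) and ¬P, infer Q.
One disjunct, 'n is divisible by 5', is ruled out; the other must hold.

n mod 5 ≠ 0


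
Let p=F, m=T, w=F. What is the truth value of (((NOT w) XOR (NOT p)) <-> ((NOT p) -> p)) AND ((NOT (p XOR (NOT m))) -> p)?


Substitute p=F, m=T, w=F:
… (earlier sub-steps elided)
NOT p = T
(NOT w) XOR (NOT p) = T XOR T = F
NOT p = T
(NOT p) -> p = T -> F = F
((NOT w) XOR (NOT p)) <-> ((NOT p) -> p) = F <-> F = T
NOT m = F
p XOR (NOT m) = F XOR F = F
NOT (p XOR (NOT m)) = T
(NOT (p XOR (NOT m))) -> p = T -> F = F
(((NOT w) XOR (NOT p)) <-> ((NOT p) -> p)) AND ((NOT (p XOR (NOT m))) -> p) = T AND F = F

F


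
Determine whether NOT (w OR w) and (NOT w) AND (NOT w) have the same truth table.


Compare truth tables:
w | φ | ψ
---------
F | T | T
T | F | F
The columns φ and ψ agree on every row.

Yes, they are logically equivalent.


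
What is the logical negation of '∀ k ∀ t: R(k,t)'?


Negation flips each quantifier (∀↔∃) and negates the inner predicate.
¬(∀ k ∀ t: φ) = ∃ k ∃ t: ¬φ.

∃ k ∃ t: ¬(R(k,t))


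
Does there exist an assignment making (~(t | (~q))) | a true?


Search for a satisfying assignment over {a, q, t}.
Try a=True, q=False, t=False: the formula evaluates to True.
A satisfying assignment exists.

Satisfiable.


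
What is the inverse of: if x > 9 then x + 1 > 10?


The inverse of (P → Q) is (¬P → ¬Q). It is equivalent to the converse, not to the original.
Here P = 'x > 9' and Q = 'x + 1 > 10'.

If not (x > 9), then not (x + 1 > 10).


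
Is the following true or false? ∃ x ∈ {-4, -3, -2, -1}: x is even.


Evaluate the predicate on each element: -4:T, -3:F, -2:T, -1:F.
Witness x = -4 satisfies the predicate.

T


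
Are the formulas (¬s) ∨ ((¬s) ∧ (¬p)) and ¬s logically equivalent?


Compare truth tables:
p | s | φ | ψ
-------------
F | F | T | T
T | F | T | T
F | T | F | F
T | T | F | F
The columns φ and ψ agree on every row.

Yes, they are logically equivalent.


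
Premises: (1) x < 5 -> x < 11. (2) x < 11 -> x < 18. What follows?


Hypothetical syllogism: from (P → Q) and (Q → R), infer (P → R).
Chain the two implications through the shared middle term 'x < 11'.

x < 5 -> x < 18


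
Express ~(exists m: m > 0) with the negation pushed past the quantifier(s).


¬(forall x: φ) = exists x: ¬φ, and ¬(exists x: φ) = forall x: ¬φ.
Apply to the existential statement.

forall m: ~(m > 0)


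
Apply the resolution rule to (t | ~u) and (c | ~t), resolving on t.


The clauses contain complementary literals t and ~t.
Resolution eliminates this pair and disjoins the remaining literals (merging duplicates).

(~u | c)


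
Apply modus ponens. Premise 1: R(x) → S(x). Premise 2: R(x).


Modus ponens: from (P → Q) and P, infer Q.
P = 'R(x)' is asserted, and P → Q holds, so Q follows.

S(x).


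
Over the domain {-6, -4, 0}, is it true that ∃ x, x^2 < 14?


Evaluate the predicate on each element: -6:F, -4:F, 0:T.
Witness x = 0 satisfies the predicate.

T


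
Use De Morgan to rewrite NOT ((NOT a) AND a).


De Morgan: the negation of a conjunction is the disjunction of the negations.
Distribute NOT across AND, flipping it to OR, and negate each literal.

a OR (NOT a)


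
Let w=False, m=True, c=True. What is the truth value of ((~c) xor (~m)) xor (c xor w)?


Substitute w=False, m=True, c=True:
~c = False
~m = False
(~c) xor (~m) = False xor False = False
c xor w = True xor False = True
((~c) xor (~m)) xor (c xor w) = False xor True = True

True


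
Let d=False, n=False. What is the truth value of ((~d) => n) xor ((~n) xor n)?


Substitute d=False, n=False:
~d = True
(~d) => n = True => False = False
~n = True
(~n) xor n = True xor False = True
((~d) => n) xor ((~n) xor n) = False xor True = True

True


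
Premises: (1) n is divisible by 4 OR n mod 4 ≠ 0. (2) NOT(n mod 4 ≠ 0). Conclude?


Disjunctive syllogism: from (P ∨ Q) and ¬P, infer Q.
One disjunct, 'n mod 4 ≠ 0', is ruled out; the other must hold.

n is divisible by 4


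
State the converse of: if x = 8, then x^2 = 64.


The converse of (P → Q) is (Q → P). It is not in general equivalent to the original.
Here P = 'x = 8' and Q = 'x^2 = 64'.

If x^2 = 64, then x = 8.


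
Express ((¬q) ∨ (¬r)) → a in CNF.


Step 1: Rewrite as ¬((¬q) ∨ (¬r)) ∨ a = (¬(¬q) ∧ ¬(¬r)) ∨ a.
Step 2: Distribute ∨ over ∧.
Step 3: Eliminate any double negations (¬¬X = X).

(q ∨ a) ∧ (r ∨ a)
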